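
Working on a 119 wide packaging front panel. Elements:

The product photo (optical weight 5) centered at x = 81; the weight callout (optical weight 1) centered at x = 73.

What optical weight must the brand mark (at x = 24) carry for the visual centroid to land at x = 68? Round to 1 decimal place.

w ≈ 1.6

Fixed elements: Σw = 5 + 1 = 6, Σw·x = 5·81 + 1·73 = 478.
Balance at x = 68 requires (478 + w·24) / (6 + w) = 68.
Rearranging, w·(24 − 68) = 68·6 − 478 = -70, so w ≈ -70/-44 = 1.59.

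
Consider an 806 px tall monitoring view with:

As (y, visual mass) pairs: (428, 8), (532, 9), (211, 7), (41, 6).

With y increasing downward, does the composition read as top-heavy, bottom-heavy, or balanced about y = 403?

Σw = 8 + 9 + 7 + 6 = 30.
Σw·y = 8·428 + 9·532 + 7·211 + 6·41 = 9935, so ȳ = 9935/30 ≈ 331.17.
331.2 lies above (smaller y than) the midline 403, so the layout is top-heavy.

top-heavy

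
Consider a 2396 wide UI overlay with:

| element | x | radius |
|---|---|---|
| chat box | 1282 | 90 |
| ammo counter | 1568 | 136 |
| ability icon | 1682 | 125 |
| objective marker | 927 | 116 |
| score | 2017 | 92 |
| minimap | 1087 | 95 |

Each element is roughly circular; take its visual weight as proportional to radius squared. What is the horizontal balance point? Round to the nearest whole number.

x ≈ 1435

Weights ∝ r²: chat box 90² = 8100, ammo counter 136² = 18496, ability icon 125² = 15625, objective marker 116² = 13456, score 92² = 8464, minimap 95² = 9025; Σw = 73166.
Σw·x = 105022953; x̄ = 105022953/73166 ≈ 1435.41.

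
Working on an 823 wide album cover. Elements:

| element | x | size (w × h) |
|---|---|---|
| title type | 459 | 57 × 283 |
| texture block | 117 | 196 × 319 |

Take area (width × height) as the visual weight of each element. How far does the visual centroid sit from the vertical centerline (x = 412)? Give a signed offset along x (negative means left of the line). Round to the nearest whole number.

Taking area as weight: title type 57·283 = 16131, texture block 196·319 = 62524. Sum 78655.
x: (16131·459 + 62524·117) / 78655 = 14719437 / 78655 ≈ 187.14
Offset from x = 412: 187.14 − 412 ≈ -224.86.

≈ -225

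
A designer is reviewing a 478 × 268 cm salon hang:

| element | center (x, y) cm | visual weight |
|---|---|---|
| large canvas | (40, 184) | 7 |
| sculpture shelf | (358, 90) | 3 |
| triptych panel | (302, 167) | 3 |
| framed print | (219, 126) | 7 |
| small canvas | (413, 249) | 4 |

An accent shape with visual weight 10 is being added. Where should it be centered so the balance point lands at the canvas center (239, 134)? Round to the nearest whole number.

New total weight: (7 + 3 + 3 + 7 + 4) + 10 = 34.
Along x: (5445 + 10·x) / 34 = 239 (existing moment 7·40 + 3·358 + 3·302 + 7·219 + 4·413 = 5445) ⇒ x = (8126 − 5445) / 10 ≈ 268.10.
Along y: (3937 + 10·y) / 34 = 134 (existing moment 7·184 + 3·90 + 3·167 + 7·126 + 4·249 = 3937) ⇒ y = (4556 − 3937) / 10 ≈ 61.90.

(268, 62)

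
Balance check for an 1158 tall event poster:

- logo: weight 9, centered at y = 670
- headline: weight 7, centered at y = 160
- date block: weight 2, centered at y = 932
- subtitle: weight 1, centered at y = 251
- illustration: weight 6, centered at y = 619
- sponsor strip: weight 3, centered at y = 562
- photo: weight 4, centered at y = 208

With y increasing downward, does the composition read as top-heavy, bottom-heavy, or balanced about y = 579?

Total weight = 9 + 7 + 2 + 1 + 6 + 3 + 4 = 32.
y: (9·670 + 7·160 + 2·932 + 1·251 + 6·619 + 3·562 + 4·208) / 32 = 15497 / 32 ≈ 484.28
Since 484.3 is above (smaller y than) 579, the composition reads top-heavy.

top-heavy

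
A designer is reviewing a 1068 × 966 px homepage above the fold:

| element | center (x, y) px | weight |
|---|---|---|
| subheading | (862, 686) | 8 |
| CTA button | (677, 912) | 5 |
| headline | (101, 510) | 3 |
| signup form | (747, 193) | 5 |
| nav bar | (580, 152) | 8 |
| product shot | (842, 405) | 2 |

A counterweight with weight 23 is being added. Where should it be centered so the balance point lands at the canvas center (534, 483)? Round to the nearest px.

(356, 501)

New total weight: (8 + 5 + 3 + 5 + 8 + 2) + 23 = 54.
x: target moment 54×534 = 28836; current 8·862 + 5·677 + 3·101 + 5·747 + 8·580 + 2·842 = 20643; the counterweight supplies 8193, so x = 8193/23 ≈ 356.22.
y: target moment 54×483 = 26082; current 8·686 + 5·912 + 3·510 + 5·193 + 8·152 + 2·405 = 14569; the counterweight supplies 11513, so y = 11513/23 ≈ 500.57.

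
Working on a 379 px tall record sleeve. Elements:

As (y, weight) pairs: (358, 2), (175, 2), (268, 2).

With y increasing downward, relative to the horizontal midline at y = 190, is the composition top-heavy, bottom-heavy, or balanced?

Σw = 2 + 2 + 2 = 6.
y-moment: 2·358 + 2·175 + 2·268 = 1602; centroid 1602/6 ≈ 267.00.
Since 267.0 is below (larger y than) 190, the composition reads bottom-heavy.

bottom-heavy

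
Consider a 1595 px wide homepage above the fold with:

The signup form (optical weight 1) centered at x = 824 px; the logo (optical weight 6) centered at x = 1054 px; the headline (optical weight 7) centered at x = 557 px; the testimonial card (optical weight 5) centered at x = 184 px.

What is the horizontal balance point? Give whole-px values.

x ≈ 630

Total weight = 1 + 6 + 7 + 5 = 19.
x: (1·824 + 6·1054 + 7·557 + 5·184) / 19 = 11967 / 19 ≈ 629.84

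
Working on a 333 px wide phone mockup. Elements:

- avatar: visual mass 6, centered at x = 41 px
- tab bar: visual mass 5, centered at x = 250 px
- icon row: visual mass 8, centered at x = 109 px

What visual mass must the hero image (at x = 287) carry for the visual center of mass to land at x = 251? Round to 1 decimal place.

w ≈ 66.7

Existing Σw = 19 (6 + 5 + 8); existing moment 6·41 + 5·250 + 8·109 = 2368.
For the centroid to hit 251: (2368 + w·287) / (19 + w) = 251.
So w = (251·19 − 2368)/(287 − 251) = 2401/36 ≈ 66.69.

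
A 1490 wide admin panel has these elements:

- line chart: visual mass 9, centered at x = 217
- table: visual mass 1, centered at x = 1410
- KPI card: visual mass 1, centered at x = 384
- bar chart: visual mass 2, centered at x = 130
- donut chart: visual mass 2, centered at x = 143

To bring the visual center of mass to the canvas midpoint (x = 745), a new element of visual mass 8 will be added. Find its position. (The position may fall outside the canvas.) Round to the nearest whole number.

With the new element, Σw becomes 9 + 1 + 1 + 2 + 2 + 8 = 23.
x: target moment 23×745 = 17135; current 9·217 + 1·1410 + 1·384 + 2·130 + 2·143 = 4293; the new element supplies 12842, so x = 12842/8 ≈ 1605.25.

x ≈ 1605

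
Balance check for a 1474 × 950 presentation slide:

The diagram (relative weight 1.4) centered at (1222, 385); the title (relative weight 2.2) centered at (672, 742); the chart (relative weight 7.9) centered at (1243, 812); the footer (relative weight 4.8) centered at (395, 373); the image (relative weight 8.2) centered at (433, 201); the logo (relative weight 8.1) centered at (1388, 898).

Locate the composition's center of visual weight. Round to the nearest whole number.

(911, 592)

Total weight = 1.4 + 2.2 + 7.9 + 4.8 + 8.2 + 8.1 = 32.6.
Σw·x = 1.4·1222 + 2.2·672 + 7.9·1243 + 4.8·395 + 8.2·433 + 8.1·1388 = 29698.3, so x̄ = 29698.3/32.6 ≈ 910.99.
Σw·y = 1.4·385 + 2.2·742 + 7.9·812 + 4.8·373 + 8.2·201 + 8.1·898 = 19298.6, so ȳ = 19298.6/32.6 ≈ 591.98.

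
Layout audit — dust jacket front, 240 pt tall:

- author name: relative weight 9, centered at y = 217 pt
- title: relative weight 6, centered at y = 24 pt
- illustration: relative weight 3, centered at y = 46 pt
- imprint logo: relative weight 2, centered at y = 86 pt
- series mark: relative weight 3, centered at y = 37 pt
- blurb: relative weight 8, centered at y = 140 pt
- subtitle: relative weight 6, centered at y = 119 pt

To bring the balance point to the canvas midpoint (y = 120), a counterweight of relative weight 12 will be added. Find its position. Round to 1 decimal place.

y ≈ 127.3

After adding the counterweight, total weight = 9 + 6 + 3 + 2 + 3 + 8 + 6 + 12 = 49.
Along y: (4352 + 12·y) / 49 = 120 (existing moment 9·217 + 6·24 + 3·46 + 2·86 + 3·37 + 8·140 + 6·119 = 4352) ⇒ y = (5880 − 4352) / 12 ≈ 127.33.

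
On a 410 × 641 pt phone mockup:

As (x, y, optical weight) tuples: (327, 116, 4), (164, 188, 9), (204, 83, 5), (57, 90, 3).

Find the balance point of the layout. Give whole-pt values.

(189, 135)

Total weight = 4 + 9 + 5 + 3 = 21.
x: (4·327 + 9·164 + 5·204 + 3·57) / 21 = 3975 / 21 ≈ 189.29
y: (4·116 + 9·188 + 5·83 + 3·90) / 21 = 2841 / 21 ≈ 135.29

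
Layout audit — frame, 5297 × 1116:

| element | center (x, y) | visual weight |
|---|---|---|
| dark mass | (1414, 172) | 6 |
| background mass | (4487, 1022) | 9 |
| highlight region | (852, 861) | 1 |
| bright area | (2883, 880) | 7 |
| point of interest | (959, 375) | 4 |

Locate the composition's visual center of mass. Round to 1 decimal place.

(2731.0, 694.5)

Total weight = 6 + 9 + 1 + 7 + 4 = 27.
x: (6·1414 + 9·4487 + 1·852 + 7·2883 + 4·959) / 27 = 73736 / 27 ≈ 2730.96
y: (6·172 + 9·1022 + 1·861 + 7·880 + 4·375) / 27 = 18751 / 27 ≈ 694.48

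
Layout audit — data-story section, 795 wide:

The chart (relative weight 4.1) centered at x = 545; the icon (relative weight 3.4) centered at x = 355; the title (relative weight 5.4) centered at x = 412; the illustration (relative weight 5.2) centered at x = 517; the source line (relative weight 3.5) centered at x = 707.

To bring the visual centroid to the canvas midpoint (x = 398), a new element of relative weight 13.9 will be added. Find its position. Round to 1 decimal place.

After adding the new element, total weight = 4.1 + 3.4 + 5.4 + 5.2 + 3.5 + 13.9 = 35.5.
x: target moment 35.5×398 = 14129.0; current 4.1·545 + 3.4·355 + 5.4·412 + 5.2·517 + 3.5·707 = 10829.2; the new element supplies 3299.8, so x = 3299.8/13.9 ≈ 237.40.

x ≈ 237.4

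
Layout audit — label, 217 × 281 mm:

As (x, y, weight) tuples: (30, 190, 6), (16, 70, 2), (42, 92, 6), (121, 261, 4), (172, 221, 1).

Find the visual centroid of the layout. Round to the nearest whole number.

Total weight = 6 + 2 + 6 + 4 + 1 = 19.
x: (6·30 + 2·16 + 6·42 + 4·121 + 1·172) / 19 = 1120 / 19 ≈ 58.95
y: (6·190 + 2·70 + 6·92 + 4·261 + 1·221) / 19 = 3097 / 19 ≈ 163.00

(59, 163)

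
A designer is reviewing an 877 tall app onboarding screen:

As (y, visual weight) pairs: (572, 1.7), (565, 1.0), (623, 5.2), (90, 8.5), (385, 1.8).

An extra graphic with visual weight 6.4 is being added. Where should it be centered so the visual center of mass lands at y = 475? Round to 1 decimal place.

y ≈ 851.6

After adding the extra graphic, total weight = 1.7 + 1.0 + 5.2 + 8.5 + 1.8 + 6.4 = 24.6.
y: target moment 24.6×475 = 11685.0; current 1.7·572 + 1.0·565 + 5.2·623 + 8.5·90 + 1.8·385 = 6235.0; the extra graphic supplies 5450.0, so y = 5450.0/6.4 ≈ 851.56.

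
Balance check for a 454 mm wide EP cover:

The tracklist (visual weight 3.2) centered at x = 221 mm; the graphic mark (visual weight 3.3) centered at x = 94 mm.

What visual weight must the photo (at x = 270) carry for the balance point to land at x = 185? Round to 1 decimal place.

w ≈ 2.2

Known weights sum to 3.2 + 3.3 = 6.5; their moment is 3.2·221 + 3.3·94 = 1017.4.
For the centroid to hit 185: (1017.4 + w·270) / (6.5 + w) = 185.
Rearranging, w·(270 − 185) = 185·6.5 − 1017.4 = 185.1, so w ≈ 185.1/85 = 2.18.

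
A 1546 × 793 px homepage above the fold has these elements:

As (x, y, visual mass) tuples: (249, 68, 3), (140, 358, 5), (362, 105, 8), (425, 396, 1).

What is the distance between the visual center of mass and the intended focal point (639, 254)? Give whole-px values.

≈ 364 px

Weights sum to 3 + 5 + 8 + 1 = 17.
x-moment: 3·249 + 5·140 + 8·362 + 1·425 = 4768; centroid 4768/17 ≈ 280.47.
y-moment: 3·68 + 5·358 + 8·105 + 1·396 = 3230; centroid 3230/17 ≈ 190.00.
From (639, 254): dx = -358.53, dy = -64.00, so the distance is √(dx²+dy²) ≈ 364.20.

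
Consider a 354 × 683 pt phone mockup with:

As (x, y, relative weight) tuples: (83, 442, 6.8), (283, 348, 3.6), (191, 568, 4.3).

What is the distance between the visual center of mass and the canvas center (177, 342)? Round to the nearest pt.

Total weight = 6.8 + 3.6 + 4.3 = 14.7.
x-moment: 6.8·83 + 3.6·283 + 4.3·191 = 2404.5; centroid 2404.5/14.7 ≈ 163.57.
y-moment: 6.8·442 + 3.6·348 + 4.3·568 = 6700.8; centroid 6700.8/14.7 ≈ 455.84.
Offset from (177, 342): Δx ≈ -13.43, Δy ≈ 113.84; distance = √(Δx² + Δy²) ≈ 114.63.

≈ 115 pt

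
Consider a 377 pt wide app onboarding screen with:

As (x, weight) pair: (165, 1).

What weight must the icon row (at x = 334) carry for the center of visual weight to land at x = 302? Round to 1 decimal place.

w ≈ 4.3

Known: weight 1 with moment 1·165 = 165.
Set Σw·x/Σw = 302: (165 + 334w) = 302·(1 + w).
Solving: w = (302·1 − 165) / (334 − 302) = 137 / 32 ≈ 4.28.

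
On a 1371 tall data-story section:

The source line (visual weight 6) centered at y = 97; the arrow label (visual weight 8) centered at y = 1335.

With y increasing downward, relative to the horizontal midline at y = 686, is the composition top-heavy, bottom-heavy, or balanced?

bottom-heavy

Total weight = 6 + 8 = 14.
Σw·y = 6·97 + 8·1335 = 11262, so ȳ = 11262/14 ≈ 804.43.
804.4 lies below (larger y than) the midline 686, so the layout is bottom-heavy.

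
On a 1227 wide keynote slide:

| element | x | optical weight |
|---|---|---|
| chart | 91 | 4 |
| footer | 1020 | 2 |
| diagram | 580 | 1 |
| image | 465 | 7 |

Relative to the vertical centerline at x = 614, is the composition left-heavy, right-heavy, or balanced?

Total weight = 4 + 2 + 1 + 7 = 14.
x: (4·91 + 2·1020 + 1·580 + 7·465) / 14 = 6239 / 14 ≈ 445.64
Since 445.6 is left of 614, the composition reads left-heavy.

left-heavy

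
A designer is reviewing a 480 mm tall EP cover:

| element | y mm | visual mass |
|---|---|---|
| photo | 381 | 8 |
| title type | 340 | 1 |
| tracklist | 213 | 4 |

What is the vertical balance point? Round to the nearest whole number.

y ≈ 326

Weights sum to 8 + 1 + 4 = 13.
y: (8·381 + 1·340 + 4·213) / 13 = 4240 / 13 ≈ 326.15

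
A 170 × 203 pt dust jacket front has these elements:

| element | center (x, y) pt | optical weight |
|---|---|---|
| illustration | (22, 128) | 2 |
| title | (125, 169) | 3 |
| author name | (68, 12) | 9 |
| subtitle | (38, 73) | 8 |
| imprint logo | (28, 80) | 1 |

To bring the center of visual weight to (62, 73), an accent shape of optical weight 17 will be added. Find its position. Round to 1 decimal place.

New total weight: (2 + 3 + 9 + 8 + 1) + 17 = 40.
x: target moment 40×62 = 2480; current 2·22 + 3·125 + 9·68 + 8·38 + 1·28 = 1363; the accent shape supplies 1117, so x = 1117/17 ≈ 65.71.
y: target moment 40×73 = 2920; current 2·128 + 3·169 + 9·12 + 8·73 + 1·80 = 1535; the accent shape supplies 1385, so y = 1385/17 ≈ 81.47.

(65.7, 81.5)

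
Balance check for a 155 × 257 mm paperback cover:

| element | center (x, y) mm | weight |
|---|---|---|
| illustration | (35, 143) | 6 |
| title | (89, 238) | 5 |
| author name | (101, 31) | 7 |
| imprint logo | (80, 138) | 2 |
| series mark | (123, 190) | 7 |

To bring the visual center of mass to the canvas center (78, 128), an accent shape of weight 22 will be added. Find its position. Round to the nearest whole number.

New total weight: (6 + 5 + 7 + 2 + 7) + 22 = 49.
x: target moment 49×78 = 3822; current 6·35 + 5·89 + 7·101 + 2·80 + 7·123 = 2383; the accent shape supplies 1439, so x = 1439/22 ≈ 65.41.
y: target moment 49×128 = 6272; current 6·143 + 5·238 + 7·31 + 2·138 + 7·190 = 3871; the accent shape supplies 2401, so y = 2401/22 ≈ 109.14.

(65, 109)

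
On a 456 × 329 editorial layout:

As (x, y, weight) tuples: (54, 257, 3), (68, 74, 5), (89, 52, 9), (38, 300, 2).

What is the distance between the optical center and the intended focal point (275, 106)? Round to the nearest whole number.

≈ 203

Total weight = 3 + 5 + 9 + 2 = 19.
x: (3·54 + 5·68 + 9·89 + 2·38) / 19 = 1379 / 19 ≈ 72.58
y: (3·257 + 5·74 + 9·52 + 2·300) / 19 = 2209 / 19 ≈ 116.26
Relative to (275, 106): Δ = (-202.42, 10.26); |Δ| = √(-202.42² + 10.26²) ≈ 202.68.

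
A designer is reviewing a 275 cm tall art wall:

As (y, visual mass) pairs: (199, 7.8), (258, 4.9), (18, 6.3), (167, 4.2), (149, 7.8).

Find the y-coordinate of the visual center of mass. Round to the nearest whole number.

Weights sum to 7.8 + 4.9 + 6.3 + 4.2 + 7.8 = 31.0.
Σw·y = 7.8·199 + 4.9·258 + 6.3·18 + 4.2·167 + 7.8·149 = 4793.4, so ȳ = 4793.4/31.0 ≈ 154.63.

y ≈ 155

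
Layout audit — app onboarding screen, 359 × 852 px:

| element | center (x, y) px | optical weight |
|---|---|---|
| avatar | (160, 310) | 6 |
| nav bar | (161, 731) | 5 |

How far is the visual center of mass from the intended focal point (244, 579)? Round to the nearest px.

≈ 114 px

Total weight = 6 + 5 = 11.
x: (6·160 + 5·161) / 11 = 1765 / 11 ≈ 160.45
y: (6·310 + 5·731) / 11 = 5515 / 11 ≈ 501.36
From (244, 579): dx = -83.55, dy = -77.64, so the distance is √(dx²+dy²) ≈ 114.05.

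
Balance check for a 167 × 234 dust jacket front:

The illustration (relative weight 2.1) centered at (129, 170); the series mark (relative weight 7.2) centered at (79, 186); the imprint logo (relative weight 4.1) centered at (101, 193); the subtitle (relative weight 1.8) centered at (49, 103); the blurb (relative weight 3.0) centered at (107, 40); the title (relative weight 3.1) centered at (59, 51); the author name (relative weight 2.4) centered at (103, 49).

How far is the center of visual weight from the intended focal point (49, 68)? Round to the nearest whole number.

≈ 73

Weights sum to 2.1 + 7.2 + 4.1 + 1.8 + 3.0 + 3.1 + 2.4 = 23.7.
x-moment: 2.1·129 + 7.2·79 + 4.1·101 + 1.8·49 + 3.0·107 + 3.1·59 + 2.4·103 = 2093.1; centroid 2093.1/23.7 ≈ 88.32.
y-moment: 2.1·170 + 7.2·186 + 4.1·193 + 1.8·103 + 3.0·40 + 3.1·51 + 2.4·49 = 3068.6; centroid 3068.6/23.7 ≈ 129.48.
Relative to (49, 68): Δ = (39.32, 61.48); |Δ| = √(39.32² + 61.48²) ≈ 72.97.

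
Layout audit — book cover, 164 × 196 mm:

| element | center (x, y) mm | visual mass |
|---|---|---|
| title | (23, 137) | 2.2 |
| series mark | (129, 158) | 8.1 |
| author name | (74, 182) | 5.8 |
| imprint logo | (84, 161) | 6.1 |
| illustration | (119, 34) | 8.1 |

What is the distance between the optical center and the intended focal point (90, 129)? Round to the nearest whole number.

≈ 9 mm

Σw = 2.2 + 8.1 + 5.8 + 6.1 + 8.1 = 30.3.
Σw·x = 2.2·23 + 8.1·129 + 5.8·74 + 6.1·84 + 8.1·119 = 3001.0, so x̄ = 3001.0/30.3 ≈ 99.04.
Σw·y = 2.2·137 + 8.1·158 + 5.8·182 + 6.1·161 + 8.1·34 = 3894.3, so ȳ = 3894.3/30.3 ≈ 128.52.
Offset from (90, 129): Δx ≈ 9.04, Δy ≈ -0.48; distance = √(Δx² + Δy²) ≈ 9.06.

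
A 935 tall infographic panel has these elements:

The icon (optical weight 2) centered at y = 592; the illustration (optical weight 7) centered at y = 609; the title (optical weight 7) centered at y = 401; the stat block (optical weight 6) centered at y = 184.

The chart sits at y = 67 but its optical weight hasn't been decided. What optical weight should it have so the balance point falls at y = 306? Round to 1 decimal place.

Existing Σw = 22 (2 + 7 + 7 + 6); existing moment 2·592 + 7·609 + 7·401 + 6·184 = 9358.
Set Σw·y/Σw = 306: (9358 + 67w) = 306·(22 + w).
Rearranging, w·(67 − 306) = 306·22 − 9358 = -2626, so w ≈ -2626/-239 = 10.99.

w ≈ 11.0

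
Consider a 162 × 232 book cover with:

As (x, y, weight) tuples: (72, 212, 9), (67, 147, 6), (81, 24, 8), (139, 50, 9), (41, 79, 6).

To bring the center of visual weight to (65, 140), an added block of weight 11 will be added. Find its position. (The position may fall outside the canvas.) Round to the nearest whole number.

New total weight: (9 + 6 + 8 + 9 + 6) + 11 = 49.
x: target moment 49×65 = 3185; current 9·72 + 6·67 + 8·81 + 9·139 + 6·41 = 3195; the added block supplies -10, so x = -10/11 ≈ -0.91.
y: target moment 49×140 = 6860; current 9·212 + 6·147 + 8·24 + 9·50 + 6·79 = 3906; the added block supplies 2954, so y = 2954/11 ≈ 268.55.

(-1, 269)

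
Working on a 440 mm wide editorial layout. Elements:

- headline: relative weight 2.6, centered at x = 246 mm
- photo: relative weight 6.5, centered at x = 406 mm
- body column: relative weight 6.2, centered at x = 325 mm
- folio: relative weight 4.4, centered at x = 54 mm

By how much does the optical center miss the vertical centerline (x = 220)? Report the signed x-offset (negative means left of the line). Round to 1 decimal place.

≈ 60.8 mm

Σw = 2.6 + 6.5 + 6.2 + 4.4 = 19.7.
Σw·x = 2.6·246 + 6.5·406 + 6.2·325 + 4.4·54 = 5531.2, so x̄ = 5531.2/19.7 ≈ 280.77.
Difference: 280.77 − 220 ≈ 60.77.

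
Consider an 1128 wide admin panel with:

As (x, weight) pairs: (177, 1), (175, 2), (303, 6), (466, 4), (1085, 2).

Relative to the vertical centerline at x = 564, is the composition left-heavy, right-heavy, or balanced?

Total weight = 1 + 2 + 6 + 4 + 2 = 15.
x: (1·177 + 2·175 + 6·303 + 4·466 + 2·1085) / 15 = 6379 / 15 ≈ 425.27
Since 425.3 is left of 564, the composition reads left-heavy.

left-heavy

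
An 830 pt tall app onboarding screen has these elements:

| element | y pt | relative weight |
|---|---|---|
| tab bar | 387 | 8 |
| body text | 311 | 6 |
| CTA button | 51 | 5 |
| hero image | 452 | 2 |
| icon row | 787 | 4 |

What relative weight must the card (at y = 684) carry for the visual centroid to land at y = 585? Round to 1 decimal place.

Known weights sum to 8 + 6 + 5 + 2 + 4 = 25; their moment is 8·387 + 6·311 + 5·51 + 2·452 + 4·787 = 9269.
For the centroid to hit 585: (9269 + w·684) / (25 + w) = 585.
Rearranging, w·(684 − 585) = 585·25 − 9269 = 5356, so w ≈ 5356/99 = 54.10.

w ≈ 54.1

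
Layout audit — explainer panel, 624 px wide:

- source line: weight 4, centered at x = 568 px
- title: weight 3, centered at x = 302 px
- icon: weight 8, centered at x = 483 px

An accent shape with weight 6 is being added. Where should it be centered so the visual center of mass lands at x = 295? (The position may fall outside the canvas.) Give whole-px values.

x ≈ -141

With the accent shape, Σw becomes 4 + 3 + 8 + 6 = 21.
x: target moment 21×295 = 6195; current 4·568 + 3·302 + 8·483 = 7042; the accent shape supplies -847, so x = -847/6 ≈ -141.17.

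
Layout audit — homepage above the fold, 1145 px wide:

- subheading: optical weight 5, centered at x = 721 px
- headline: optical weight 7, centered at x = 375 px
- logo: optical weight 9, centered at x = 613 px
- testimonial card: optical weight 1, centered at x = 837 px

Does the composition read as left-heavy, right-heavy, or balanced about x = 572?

Weights sum to 5 + 7 + 9 + 1 = 22.
x-moment: 5·721 + 7·375 + 9·613 + 1·837 = 12584; centroid 12584/22 ≈ 572.00.
The centroid 572.00 matches the midline at 572, so the layout is balanced.

balanced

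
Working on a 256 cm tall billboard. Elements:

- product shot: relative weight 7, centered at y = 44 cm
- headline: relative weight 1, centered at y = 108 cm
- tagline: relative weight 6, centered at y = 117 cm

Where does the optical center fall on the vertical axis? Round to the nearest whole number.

Σw = 7 + 1 + 6 = 14.
y: (7·44 + 1·108 + 6·117) / 14 = 1118 / 14 ≈ 79.86

y ≈ 80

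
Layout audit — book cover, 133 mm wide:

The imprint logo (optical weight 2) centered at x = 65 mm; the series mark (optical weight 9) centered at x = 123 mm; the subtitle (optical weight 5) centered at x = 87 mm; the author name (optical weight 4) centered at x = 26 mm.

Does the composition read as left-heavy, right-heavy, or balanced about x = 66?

Total weight = 2 + 9 + 5 + 4 = 20.
x-moment: 2·65 + 9·123 + 5·87 + 4·26 = 1776; centroid 1776/20 ≈ 88.80.
88.8 lies right of the midline 66, so the layout is right-heavy.

right-heavy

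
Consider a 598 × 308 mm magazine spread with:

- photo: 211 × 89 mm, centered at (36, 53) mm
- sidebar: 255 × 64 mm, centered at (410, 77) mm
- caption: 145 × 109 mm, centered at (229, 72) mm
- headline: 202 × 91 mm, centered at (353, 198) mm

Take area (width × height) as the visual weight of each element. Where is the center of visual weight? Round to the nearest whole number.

(252, 101)

Taking area as weight: photo 211·89 = 18779, sidebar 255·64 = 16320, caption 145·109 = 15805, headline 202·91 = 18382. Sum 69286.
x: (18779·36 + 16320·410 + 15805·229 + 18382·353) / 69286 = 17475435 / 69286 ≈ 252.22
y: (18779·53 + 16320·77 + 15805·72 + 18382·198) / 69286 = 7029523 / 69286 ≈ 101.46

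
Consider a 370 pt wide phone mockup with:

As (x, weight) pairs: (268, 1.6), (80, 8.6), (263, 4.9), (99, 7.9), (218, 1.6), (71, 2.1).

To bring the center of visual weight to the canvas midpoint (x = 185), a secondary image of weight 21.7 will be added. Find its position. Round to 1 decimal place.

After adding the secondary image, total weight = 1.6 + 8.6 + 4.9 + 7.9 + 1.6 + 2.1 + 21.7 = 48.4.
x: target moment 48.4×185 = 8954.0; current 1.6·268 + 8.6·80 + 4.9·263 + 7.9·99 + 1.6·218 + 2.1·71 = 3685.5; the secondary image supplies 5268.5, so x = 5268.5/21.7 ≈ 242.79.

x ≈ 242.8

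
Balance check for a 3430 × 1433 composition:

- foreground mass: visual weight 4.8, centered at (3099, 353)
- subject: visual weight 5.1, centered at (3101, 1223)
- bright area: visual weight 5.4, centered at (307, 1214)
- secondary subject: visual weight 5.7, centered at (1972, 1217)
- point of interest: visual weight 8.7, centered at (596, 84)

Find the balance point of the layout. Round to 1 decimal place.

Σw = 4.8 + 5.1 + 5.4 + 5.7 + 8.7 = 29.7.
x-moment: 4.8·3099 + 5.1·3101 + 5.4·307 + 5.7·1972 + 8.7·596 = 48773.7; centroid 48773.7/29.7 ≈ 1642.21.
y-moment: 4.8·353 + 5.1·1223 + 5.4·1214 + 5.7·1217 + 8.7·84 = 22155.0; centroid 22155.0/29.7 ≈ 745.96.

(1642.2, 746.0)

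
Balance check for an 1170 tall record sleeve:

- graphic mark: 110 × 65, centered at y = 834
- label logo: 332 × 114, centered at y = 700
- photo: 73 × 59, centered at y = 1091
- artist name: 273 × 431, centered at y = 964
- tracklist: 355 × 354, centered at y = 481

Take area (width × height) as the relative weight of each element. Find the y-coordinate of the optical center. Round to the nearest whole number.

Areas: graphic mark 110·65 = 7150, label logo 332·114 = 37848, photo 73·59 = 4307, artist name 273·431 = 117663, tracklist 355·354 = 125670. Total weight = 292638.
y-moment: 7150·834 + 37848·700 + 4307·1091 + 117663·964 + 125670·481 = 211030039; centroid 211030039/292638 ≈ 721.13.

y ≈ 721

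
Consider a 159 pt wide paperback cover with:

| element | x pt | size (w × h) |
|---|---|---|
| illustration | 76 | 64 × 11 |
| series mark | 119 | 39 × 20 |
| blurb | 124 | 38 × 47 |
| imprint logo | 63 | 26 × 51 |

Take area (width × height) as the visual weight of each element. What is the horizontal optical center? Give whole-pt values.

x ≈ 98

Areas → weights: illustration 64·11 = 704, series mark 39·20 = 780, blurb 38·47 = 1786, imprint logo 26·51 = 1326; Σw = 4596.
Σw·x = 704·76 + 780·119 + 1786·124 + 1326·63 = 451326, so x̄ = 451326/4596 ≈ 98.20.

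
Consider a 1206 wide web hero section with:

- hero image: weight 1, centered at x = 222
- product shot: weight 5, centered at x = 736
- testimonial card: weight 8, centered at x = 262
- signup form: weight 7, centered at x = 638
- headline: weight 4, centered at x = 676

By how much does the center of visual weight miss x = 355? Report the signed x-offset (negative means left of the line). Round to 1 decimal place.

≈ 171.7

Total weight = 1 + 5 + 8 + 7 + 4 = 25.
Σw·x = 1·222 + 5·736 + 8·262 + 7·638 + 4·676 = 13168, so x̄ = 13168/25 ≈ 526.72.
Difference: 526.72 − 355 ≈ 171.72.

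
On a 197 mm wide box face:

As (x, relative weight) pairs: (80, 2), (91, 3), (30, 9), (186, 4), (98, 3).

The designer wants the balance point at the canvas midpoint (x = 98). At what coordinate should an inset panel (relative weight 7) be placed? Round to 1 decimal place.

After adding the inset panel, total weight = 2 + 3 + 9 + 4 + 3 + 7 = 28.
x: need Σw·x = 28·98 = 2744. Existing = 2·80 + 3·91 + 9·30 + 4·186 + 3·98 = 1741. Remainder 1003 / 7 ≈ 143.29.

x ≈ 143.3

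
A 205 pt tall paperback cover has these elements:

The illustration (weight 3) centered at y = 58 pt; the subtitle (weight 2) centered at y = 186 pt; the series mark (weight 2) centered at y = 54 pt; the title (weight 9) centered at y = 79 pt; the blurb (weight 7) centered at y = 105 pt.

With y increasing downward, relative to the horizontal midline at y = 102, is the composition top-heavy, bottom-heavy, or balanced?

Total weight = 3 + 2 + 2 + 9 + 7 = 23.
y: (3·58 + 2·186 + 2·54 + 9·79 + 7·105) / 23 = 2100 / 23 ≈ 91.30
91.3 vs midline 102 → top-heavy.

top-heavy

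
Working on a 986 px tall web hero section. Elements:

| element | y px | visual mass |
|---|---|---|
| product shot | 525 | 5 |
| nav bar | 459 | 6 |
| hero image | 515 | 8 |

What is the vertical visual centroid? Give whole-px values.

Total weight = 5 + 6 + 8 = 19.
y: (5·525 + 6·459 + 8·515) / 19 = 9499 / 19 ≈ 499.95

y ≈ 500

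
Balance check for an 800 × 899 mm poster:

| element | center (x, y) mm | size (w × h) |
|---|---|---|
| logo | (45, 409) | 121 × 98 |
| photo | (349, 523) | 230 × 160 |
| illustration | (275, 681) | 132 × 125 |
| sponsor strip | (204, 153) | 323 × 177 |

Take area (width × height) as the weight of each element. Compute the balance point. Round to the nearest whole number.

Taking area as weight: logo 121·98 = 11858, photo 230·160 = 36800, illustration 132·125 = 16500, sponsor strip 323·177 = 57171. Sum 122329.
x-moment: 11858·45 + 36800·349 + 16500·275 + 57171·204 = 29577194; centroid 29577194/122329 ≈ 241.78.
y-moment: 11858·409 + 36800·523 + 16500·681 + 57171·153 = 44079985; centroid 44079985/122329 ≈ 360.34.

(242, 360)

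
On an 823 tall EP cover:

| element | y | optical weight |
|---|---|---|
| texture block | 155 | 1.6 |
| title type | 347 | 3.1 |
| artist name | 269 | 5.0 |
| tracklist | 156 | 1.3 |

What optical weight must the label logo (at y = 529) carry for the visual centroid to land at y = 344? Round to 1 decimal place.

Fixed elements: Σw = 1.6 + 3.1 + 5.0 + 1.3 = 11.0, Σw·y = 1.6·155 + 3.1·347 + 5.0·269 + 1.3·156 = 2871.5.
Balance at y = 344 requires (2871.5 + w·529) / (11.0 + w) = 344.
Rearranging, w·(529 − 344) = 344·11.0 − 2871.5 = 912.5, so w ≈ 912.5/185 = 4.93.

w ≈ 4.9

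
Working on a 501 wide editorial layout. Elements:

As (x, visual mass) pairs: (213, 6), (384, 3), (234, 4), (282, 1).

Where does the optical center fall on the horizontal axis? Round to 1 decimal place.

Weights sum to 6 + 3 + 4 + 1 = 14.
Σw·x = 6·213 + 3·384 + 4·234 + 1·282 = 3648, so x̄ = 3648/14 ≈ 260.57.

x ≈ 260.6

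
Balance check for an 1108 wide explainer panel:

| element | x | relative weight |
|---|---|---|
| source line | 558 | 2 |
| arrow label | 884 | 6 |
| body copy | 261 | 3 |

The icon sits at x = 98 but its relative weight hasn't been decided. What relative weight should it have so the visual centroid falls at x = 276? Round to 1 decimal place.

Fixed elements: Σw = 2 + 6 + 3 = 11, Σw·x = 2·558 + 6·884 + 3·261 = 7203.
Set Σw·x/Σw = 276: (7203 + 98w) = 276·(11 + w).
Rearranging, w·(98 − 276) = 276·11 − 7203 = -4167, so w ≈ -4167/-178 = 23.41.

w ≈ 23.4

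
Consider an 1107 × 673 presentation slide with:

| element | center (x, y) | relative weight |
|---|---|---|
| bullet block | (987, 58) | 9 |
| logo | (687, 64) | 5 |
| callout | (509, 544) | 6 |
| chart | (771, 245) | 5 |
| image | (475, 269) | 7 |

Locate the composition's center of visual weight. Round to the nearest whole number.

(705, 225)

Total weight = 9 + 5 + 6 + 5 + 7 = 32.
x-moment: 9·987 + 5·687 + 6·509 + 5·771 + 7·475 = 22552; centroid 22552/32 ≈ 704.75.
y-moment: 9·58 + 5·64 + 6·544 + 5·245 + 7·269 = 7214; centroid 7214/32 ≈ 225.44.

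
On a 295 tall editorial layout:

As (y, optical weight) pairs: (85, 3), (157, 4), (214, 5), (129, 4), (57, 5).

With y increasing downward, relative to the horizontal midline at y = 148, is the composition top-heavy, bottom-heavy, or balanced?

Σw = 3 + 4 + 5 + 4 + 5 = 21.
y-moment: 3·85 + 4·157 + 5·214 + 4·129 + 5·57 = 2754; centroid 2754/21 ≈ 131.14.
131.1 lies above (smaller y than) the midline 148, so the layout is top-heavy.

top-heavy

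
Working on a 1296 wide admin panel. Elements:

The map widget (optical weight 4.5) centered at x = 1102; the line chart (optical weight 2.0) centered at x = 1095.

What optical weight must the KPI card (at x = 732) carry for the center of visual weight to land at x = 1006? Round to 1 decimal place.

w ≈ 2.2

Existing Σw = 6.5 (4.5 + 2.0); existing moment 4.5·1102 + 2.0·1095 = 7149.0.
For the centroid to hit 1006: (7149.0 + w·732) / (6.5 + w) = 1006.
Rearranging, w·(732 − 1006) = 1006·6.5 − 7149.0 = -610.0, so w ≈ -610.0/-274 = 2.23.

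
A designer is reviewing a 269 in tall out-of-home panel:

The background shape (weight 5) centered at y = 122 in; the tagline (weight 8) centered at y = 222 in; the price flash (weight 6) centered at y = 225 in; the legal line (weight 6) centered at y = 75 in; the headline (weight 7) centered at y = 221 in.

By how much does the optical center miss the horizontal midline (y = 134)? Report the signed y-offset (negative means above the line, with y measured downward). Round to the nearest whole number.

≈ 45 in

Σw = 5 + 8 + 6 + 6 + 7 = 32.
y-moment: 5·122 + 8·222 + 6·225 + 6·75 + 7·221 = 5733; centroid 5733/32 ≈ 179.16.
Against y = 134, that's 179.16 − 134 = 45.16.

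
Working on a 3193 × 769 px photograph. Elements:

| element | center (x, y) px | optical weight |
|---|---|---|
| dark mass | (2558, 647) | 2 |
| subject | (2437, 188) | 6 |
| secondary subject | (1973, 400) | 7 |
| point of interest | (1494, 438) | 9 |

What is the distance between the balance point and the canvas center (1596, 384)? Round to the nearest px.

Σw = 2 + 6 + 7 + 9 = 24.
Σw·x = 2·2558 + 6·2437 + 7·1973 + 9·1494 = 46995, so x̄ = 46995/24 ≈ 1958.12.
Σw·y = 2·647 + 6·188 + 7·400 + 9·438 = 9164, so ȳ = 9164/24 ≈ 381.83.
Relative to (1596, 384): Δ = (362.12, -2.17); |Δ| = √(362.12² + -2.17²) ≈ 362.13.

≈ 362 px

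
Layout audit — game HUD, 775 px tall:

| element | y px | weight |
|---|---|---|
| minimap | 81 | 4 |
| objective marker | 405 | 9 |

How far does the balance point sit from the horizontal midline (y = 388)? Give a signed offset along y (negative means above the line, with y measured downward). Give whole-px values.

Weights sum to 4 + 9 = 13.
y-moment: 4·81 + 9·405 = 3969; centroid 3969/13 ≈ 305.31.
Difference: 305.31 − 388 ≈ -82.69.

≈ -83 px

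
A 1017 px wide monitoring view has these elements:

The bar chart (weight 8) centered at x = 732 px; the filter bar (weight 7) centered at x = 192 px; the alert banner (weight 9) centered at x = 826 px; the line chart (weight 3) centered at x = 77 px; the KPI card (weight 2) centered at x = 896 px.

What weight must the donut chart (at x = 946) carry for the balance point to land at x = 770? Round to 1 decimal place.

w ≈ 32.2

Known weights sum to 8 + 7 + 9 + 3 + 2 = 29; their moment is 8·732 + 7·192 + 9·826 + 3·77 + 2·896 = 16657.
For the centroid to hit 770: (16657 + w·946) / (29 + w) = 770.
Solving: w = (770·29 − 16657) / (946 − 770) = 5673 / 176 ≈ 32.23.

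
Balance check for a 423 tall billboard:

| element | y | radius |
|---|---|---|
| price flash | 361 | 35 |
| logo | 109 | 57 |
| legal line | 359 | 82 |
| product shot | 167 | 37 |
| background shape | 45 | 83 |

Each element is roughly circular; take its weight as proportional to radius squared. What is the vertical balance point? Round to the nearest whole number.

r² weights: price flash 35² = 1225, logo 57² = 3249, legal line 82² = 6724, product shot 37² = 1369, background shape 83² = 6889. Total = 19456.
y-moment: 1225·361 + 3249·109 + 6724·359 + 1369·167 + 6889·45 = 3748910; centroid 3748910/19456 ≈ 192.69.

y ≈ 193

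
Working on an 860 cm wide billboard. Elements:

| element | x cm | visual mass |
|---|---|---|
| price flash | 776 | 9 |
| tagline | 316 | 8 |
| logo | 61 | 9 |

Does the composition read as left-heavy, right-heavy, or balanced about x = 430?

Total weight = 9 + 8 + 9 = 26.
Σw·x = 9·776 + 8·316 + 9·61 = 10061, so x̄ = 10061/26 ≈ 386.96.
387.0 vs midline 430 → left-heavy.

left-heavy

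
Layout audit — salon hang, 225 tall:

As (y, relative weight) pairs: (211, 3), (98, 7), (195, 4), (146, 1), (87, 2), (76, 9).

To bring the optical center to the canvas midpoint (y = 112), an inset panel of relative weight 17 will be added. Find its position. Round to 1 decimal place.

With the inset panel, Σw becomes 3 + 7 + 4 + 1 + 2 + 9 + 17 = 43.
y: need Σw·y = 43·112 = 4816. Existing = 3·211 + 7·98 + 4·195 + 1·146 + 2·87 + 9·76 = 3103. Remainder 1713 / 17 ≈ 100.76.

y ≈ 100.8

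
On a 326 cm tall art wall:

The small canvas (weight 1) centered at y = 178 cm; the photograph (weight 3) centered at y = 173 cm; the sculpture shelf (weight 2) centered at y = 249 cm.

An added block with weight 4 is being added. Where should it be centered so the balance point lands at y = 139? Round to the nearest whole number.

y ≈ 49

After adding the added block, total weight = 1 + 3 + 2 + 4 = 10.
y: need Σw·y = 10·139 = 1390. Existing = 1·178 + 3·173 + 2·249 = 1195. Remainder 195 / 4 ≈ 48.75.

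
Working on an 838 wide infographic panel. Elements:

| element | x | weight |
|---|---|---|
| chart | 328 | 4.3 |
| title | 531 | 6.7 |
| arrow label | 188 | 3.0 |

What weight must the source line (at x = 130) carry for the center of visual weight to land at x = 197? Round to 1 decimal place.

w ≈ 41.4

Fixed elements: Σw = 4.3 + 6.7 + 3.0 = 14.0, Σw·x = 4.3·328 + 6.7·531 + 3.0·188 = 5532.1.
Balance at x = 197 requires (5532.1 + w·130) / (14.0 + w) = 197.
Solving: w = (197·14.0 − 5532.1) / (130 − 197) = -2774.1 / -67 ≈ 41.40.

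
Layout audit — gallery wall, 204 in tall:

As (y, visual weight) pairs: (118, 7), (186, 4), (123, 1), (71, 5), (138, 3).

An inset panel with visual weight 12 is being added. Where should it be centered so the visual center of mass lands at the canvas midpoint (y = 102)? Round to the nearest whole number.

y ≈ 67

New total weight: (7 + 4 + 1 + 5 + 3) + 12 = 32.
y: need Σw·y = 32·102 = 3264. Existing = 7·118 + 4·186 + 1·123 + 5·71 + 3·138 = 2462. Remainder 802 / 12 ≈ 66.83.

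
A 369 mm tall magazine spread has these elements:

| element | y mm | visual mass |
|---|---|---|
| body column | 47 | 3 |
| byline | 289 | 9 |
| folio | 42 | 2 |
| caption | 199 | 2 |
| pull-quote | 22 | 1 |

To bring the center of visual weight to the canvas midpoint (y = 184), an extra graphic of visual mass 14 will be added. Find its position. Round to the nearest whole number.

New total weight: (3 + 9 + 2 + 2 + 1) + 14 = 31.
y: target moment 31×184 = 5704; current 3·47 + 9·289 + 2·42 + 2·199 + 1·22 = 3246; the extra graphic supplies 2458, so y = 2458/14 ≈ 175.57.

y ≈ 176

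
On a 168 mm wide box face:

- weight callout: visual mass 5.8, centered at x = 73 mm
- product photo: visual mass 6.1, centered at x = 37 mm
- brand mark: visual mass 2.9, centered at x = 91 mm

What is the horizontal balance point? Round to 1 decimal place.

Total weight = 5.8 + 6.1 + 2.9 = 14.8.
x: (5.8·73 + 6.1·37 + 2.9·91) / 14.8 = 913.0 / 14.8 ≈ 61.69

x ≈ 61.7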